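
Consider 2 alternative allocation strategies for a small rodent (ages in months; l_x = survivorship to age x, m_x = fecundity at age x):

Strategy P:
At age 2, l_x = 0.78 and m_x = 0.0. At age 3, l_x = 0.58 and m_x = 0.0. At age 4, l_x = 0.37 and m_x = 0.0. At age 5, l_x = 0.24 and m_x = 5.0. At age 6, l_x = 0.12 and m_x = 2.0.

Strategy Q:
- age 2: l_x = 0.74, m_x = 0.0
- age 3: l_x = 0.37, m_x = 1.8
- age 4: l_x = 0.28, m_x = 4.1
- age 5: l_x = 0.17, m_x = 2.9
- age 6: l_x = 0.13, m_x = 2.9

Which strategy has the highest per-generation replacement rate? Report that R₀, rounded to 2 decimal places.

2.68

Strategy P: R₀ = 0.78×0.0 + 0.58×0.0 + 0.37×0.0 + 0.24×5.0 + 0.12×2.0 = 1.4400
Strategy Q: R₀ = 0.74×0.0 + 0.37×1.8 + 0.28×4.1 + 0.17×2.9 + 0.13×2.9 = 2.6840
Highest R₀: strategy Q with 2.6840.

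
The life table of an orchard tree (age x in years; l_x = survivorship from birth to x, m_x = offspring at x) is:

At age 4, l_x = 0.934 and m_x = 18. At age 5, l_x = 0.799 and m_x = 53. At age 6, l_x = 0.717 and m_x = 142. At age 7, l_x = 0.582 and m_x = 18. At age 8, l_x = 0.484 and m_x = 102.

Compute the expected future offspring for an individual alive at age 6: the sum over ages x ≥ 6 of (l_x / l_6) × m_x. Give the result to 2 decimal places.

l_6 = 0.717. Conditional survival from age 6 to x is l_x / l_6.
  x=6: (0.717/0.717) × 142 = 142.0000
  x=7: (0.582/0.717) × 18 = 14.6109
  x=8: (0.484/0.717) × 102 = 68.8536
Sum = 142.0000 + 14.6109 + 68.8536 = 225.4644

225.46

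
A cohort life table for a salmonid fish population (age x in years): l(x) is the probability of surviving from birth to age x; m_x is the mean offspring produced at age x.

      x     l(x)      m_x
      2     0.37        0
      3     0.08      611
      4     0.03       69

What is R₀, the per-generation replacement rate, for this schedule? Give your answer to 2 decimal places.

R₀ = Σ l(x) m_x:
  age 2: 0.37 × 0 = 0.0000
  age 3: 0.08 × 611 = 48.8800
  age 4: 0.03 × 69 = 2.0700
R₀ = 0.0000 + 48.8800 + 2.0700 = 50.9500

50.95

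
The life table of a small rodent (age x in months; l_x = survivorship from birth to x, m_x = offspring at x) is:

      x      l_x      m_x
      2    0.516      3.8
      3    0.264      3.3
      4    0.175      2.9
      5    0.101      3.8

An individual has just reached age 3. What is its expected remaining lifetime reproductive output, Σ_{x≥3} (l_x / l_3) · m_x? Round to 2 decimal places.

6.68

l_3 = 0.264. Conditional survival from age 3 to x is l_x / l_3.
  x=3: (0.264/0.264) × 3.3 = 3.3000
  x=4: (0.175/0.264) × 2.9 = 1.9223
  x=5: (0.101/0.264) × 3.8 = 1.4538
Sum = 3.3000 + 1.9223 + 1.4538 = 6.6761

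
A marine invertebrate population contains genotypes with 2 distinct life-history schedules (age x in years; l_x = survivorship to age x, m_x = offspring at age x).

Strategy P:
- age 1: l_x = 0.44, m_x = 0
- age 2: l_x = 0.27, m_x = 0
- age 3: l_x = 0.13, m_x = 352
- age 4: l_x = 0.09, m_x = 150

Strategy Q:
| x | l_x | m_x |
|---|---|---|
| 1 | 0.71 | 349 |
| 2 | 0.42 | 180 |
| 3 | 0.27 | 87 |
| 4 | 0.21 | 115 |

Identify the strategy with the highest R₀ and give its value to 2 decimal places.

Strategy P: R₀ = 0.44×0 + 0.27×0 + 0.13×352 + 0.09×150 = 59.2600
Strategy Q: R₀ = 0.71×349 + 0.42×180 + 0.27×87 + 0.21×115 = 371.0300
Highest R₀: strategy Q with 371.0300.

371.03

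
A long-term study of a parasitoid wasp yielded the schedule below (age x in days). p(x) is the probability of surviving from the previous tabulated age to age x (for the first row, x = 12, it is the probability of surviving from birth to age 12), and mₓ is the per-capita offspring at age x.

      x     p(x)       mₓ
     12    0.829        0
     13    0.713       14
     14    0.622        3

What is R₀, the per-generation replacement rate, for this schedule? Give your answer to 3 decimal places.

Survivorship from birth: l_x = p_12·p_13·…·p_x.
  l_12 = 0.82900
  l_13 = 0.59108
  l_14 = 0.36765
R₀ = Σ l_x mₓ:
  age 12: 0.82900 × 0 = 0.0000
  age 13: 0.59108 × 14 = 8.2751
  age 14: 0.36765 × 3 = 1.1029
R₀ = 0.0000 + 8.2751 + 1.1029 = 9.3781

9.378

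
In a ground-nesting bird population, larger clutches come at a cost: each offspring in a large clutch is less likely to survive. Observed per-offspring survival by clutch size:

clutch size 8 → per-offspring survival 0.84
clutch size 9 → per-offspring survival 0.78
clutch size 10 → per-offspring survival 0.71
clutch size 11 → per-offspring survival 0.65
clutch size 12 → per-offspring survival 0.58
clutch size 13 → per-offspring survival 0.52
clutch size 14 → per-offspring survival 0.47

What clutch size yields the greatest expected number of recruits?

Expected recruits = c × s(c):
  c=8: 8 × 0.84 = 6.720
  c=9: 9 × 0.78 = 7.020
  c=10: 10 × 0.71 = 7.100
  c=11: 11 × 0.65 = 7.150
  c=12: 12 × 0.58 = 6.960
  c=13: 13 × 0.52 = 6.760
  c=14: 14 × 0.47 = 6.580
Maximum at c = 11 (7.150 recruits).

11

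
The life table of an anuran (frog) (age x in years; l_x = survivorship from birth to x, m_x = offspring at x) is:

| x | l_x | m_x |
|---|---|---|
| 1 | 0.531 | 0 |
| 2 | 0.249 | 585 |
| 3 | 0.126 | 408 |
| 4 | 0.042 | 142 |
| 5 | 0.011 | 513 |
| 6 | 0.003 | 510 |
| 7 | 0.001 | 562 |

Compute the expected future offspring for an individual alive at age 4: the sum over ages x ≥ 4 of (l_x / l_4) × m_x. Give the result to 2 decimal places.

l_4 = 0.042. Conditional survival from age 4 to x is l_x / l_4.
  x=4: (0.042/0.042) × 142 = 142.0000
  x=5: (0.011/0.042) × 513 = 134.3571
  x=6: (0.003/0.042) × 510 = 36.4286
  x=7: (0.001/0.042) × 562 = 13.3810
Sum = 142.0000 + 134.3571 + 36.4286 + 13.3810 = 326.1667

326.17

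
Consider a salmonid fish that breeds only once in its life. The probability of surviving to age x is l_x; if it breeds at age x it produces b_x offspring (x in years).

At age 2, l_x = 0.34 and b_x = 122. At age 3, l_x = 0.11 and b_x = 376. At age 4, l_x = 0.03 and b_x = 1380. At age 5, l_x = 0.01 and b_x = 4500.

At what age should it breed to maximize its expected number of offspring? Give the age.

Expected offspring if breeding at age x = l_x × b_x:
  age 2: 0.34 × 122 = 41.480
  age 3: 0.11 × 376 = 41.360
  age 4: 0.03 × 1380 = 41.400
  age 5: 0.01 × 4500 = 45.000
Maximum at age 5 (45.000).

5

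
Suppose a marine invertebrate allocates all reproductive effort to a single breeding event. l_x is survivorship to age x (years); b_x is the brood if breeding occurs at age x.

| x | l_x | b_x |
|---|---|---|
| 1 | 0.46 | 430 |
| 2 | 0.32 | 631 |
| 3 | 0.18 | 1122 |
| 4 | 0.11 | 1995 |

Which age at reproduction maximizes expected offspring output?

4

Expected offspring if breeding at age x = l_x × b_x:
  age 1: 0.46 × 430 = 197.800
  age 2: 0.32 × 631 = 201.920
  age 3: 0.18 × 1122 = 201.960
  age 4: 0.11 × 1995 = 219.450
Maximum at age 4 (219.450).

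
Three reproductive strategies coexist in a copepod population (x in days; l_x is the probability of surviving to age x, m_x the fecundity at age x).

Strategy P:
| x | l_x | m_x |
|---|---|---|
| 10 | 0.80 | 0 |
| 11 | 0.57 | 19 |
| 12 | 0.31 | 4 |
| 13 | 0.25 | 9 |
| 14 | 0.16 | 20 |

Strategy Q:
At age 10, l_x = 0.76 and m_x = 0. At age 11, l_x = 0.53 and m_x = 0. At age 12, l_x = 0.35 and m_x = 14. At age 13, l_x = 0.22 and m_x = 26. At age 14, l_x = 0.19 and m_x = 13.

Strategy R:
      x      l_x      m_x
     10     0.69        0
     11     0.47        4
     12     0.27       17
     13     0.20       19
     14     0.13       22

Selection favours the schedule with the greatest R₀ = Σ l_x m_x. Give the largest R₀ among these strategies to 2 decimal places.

Strategy P: R₀ = 0.80×0 + 0.57×19 + 0.31×4 + 0.25×9 + 0.16×20 = 17.5200
Strategy Q: R₀ = 0.76×0 + 0.53×0 + 0.35×14 + 0.22×26 + 0.19×13 = 13.0900
Strategy R: R₀ = 0.69×0 + 0.47×4 + 0.27×17 + 0.20×19 + 0.13×22 = 13.1300
Highest R₀: strategy P with 17.5200.

17.52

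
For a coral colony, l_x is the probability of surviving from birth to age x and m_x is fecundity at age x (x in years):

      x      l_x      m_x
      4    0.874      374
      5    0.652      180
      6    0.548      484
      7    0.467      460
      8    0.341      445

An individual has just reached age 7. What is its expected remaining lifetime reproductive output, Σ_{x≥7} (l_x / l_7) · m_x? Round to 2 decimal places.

784.94

l_7 = 0.467. Conditional survival from age 7 to x is l_x / l_7.
  x=7: (0.467/0.467) × 460 = 460.0000
  x=8: (0.341/0.467) × 445 = 324.9358
Sum = 460.0000 + 324.9358 = 784.9358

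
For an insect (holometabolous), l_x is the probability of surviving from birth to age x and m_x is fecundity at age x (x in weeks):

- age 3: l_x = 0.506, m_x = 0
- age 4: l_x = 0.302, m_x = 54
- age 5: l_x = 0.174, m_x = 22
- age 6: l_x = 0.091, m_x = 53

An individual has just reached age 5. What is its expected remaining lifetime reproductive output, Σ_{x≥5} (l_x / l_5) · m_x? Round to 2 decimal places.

49.72

l_5 = 0.174. Conditional survival from age 5 to x is l_x / l_5.
  x=5: (0.174/0.174) × 22 = 22.0000
  x=6: (0.091/0.174) × 53 = 27.7184
Sum = 22.0000 + 27.7184 = 49.7184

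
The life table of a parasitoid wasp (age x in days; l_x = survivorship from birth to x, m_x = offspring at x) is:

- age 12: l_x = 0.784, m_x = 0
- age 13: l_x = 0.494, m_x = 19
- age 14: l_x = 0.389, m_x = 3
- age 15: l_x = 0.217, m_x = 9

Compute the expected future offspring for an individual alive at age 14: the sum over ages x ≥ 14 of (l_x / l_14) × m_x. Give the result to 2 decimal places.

8.02

l_14 = 0.389. Conditional survival from age 14 to x is l_x / l_14.
  x=14: (0.389/0.389) × 3 = 3.0000
  x=15: (0.217/0.389) × 9 = 5.0206
Sum = 3.0000 + 5.0206 = 8.0206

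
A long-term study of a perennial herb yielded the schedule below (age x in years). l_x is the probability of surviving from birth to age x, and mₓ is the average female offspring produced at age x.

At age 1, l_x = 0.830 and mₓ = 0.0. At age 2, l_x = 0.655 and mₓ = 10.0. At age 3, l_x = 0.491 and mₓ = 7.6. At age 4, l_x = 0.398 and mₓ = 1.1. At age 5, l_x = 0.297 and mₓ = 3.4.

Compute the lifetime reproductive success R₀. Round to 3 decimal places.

R₀ = Σ l_x mₓ:
  age 1: 0.830 × 0.0 = 0.0000
  age 2: 0.655 × 10.0 = 6.5500
  age 3: 0.491 × 7.6 = 3.7316
  age 4: 0.398 × 1.1 = 0.4378
  age 5: 0.297 × 3.4 = 1.0098
R₀ = 0.0000 + 6.5500 + 3.7316 + 0.4378 + 1.0098 = 11.7292

11.729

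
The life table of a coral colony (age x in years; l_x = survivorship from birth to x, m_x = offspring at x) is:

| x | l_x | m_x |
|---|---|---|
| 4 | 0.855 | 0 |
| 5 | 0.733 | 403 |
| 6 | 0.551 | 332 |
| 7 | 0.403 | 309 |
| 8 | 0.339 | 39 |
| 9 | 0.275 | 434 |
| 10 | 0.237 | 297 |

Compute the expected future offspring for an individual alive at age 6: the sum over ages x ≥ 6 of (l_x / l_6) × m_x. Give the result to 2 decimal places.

926.35

l_6 = 0.551. Conditional survival from age 6 to x is l_x / l_6.
  x=6: (0.551/0.551) × 332 = 332.0000
  x=7: (0.403/0.551) × 309 = 226.0018
  x=8: (0.339/0.551) × 39 = 23.9946
  x=9: (0.275/0.551) × 434 = 216.6062
  x=10: (0.237/0.551) × 297 = 127.7477
Sum = 332.0000 + 226.0018 + 23.9946 + 216.6062 + 127.7477 = 926.3503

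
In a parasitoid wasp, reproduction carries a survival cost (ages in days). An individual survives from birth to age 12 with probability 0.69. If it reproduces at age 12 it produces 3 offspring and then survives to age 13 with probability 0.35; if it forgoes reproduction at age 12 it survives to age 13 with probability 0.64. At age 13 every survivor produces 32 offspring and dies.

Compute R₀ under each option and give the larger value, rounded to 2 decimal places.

14.13

breed at age 12: R₀ = 0.69 × (3 + 0.35 × 32) = 0.69 × 14.2000 = 9.7980
delay to age 13: R₀ = 0.69 × (0.64 × 32) = 0.69 × 20.4800 = 14.1312
Higher: delay to age 13 (14.1312).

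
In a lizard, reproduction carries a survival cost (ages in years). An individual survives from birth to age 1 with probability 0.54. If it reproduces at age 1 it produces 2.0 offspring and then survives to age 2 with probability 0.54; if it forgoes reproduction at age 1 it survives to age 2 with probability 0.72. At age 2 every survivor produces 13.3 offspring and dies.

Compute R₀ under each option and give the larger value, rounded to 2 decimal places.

breed at age 1: R₀ = 0.54 × (2.0 + 0.54 × 13.3) = 0.54 × 9.1820 = 4.9583
delay to age 2: R₀ = 0.54 × (0.72 × 13.3) = 0.54 × 9.5760 = 5.1710
Higher: delay to age 2 (5.1710).

5.17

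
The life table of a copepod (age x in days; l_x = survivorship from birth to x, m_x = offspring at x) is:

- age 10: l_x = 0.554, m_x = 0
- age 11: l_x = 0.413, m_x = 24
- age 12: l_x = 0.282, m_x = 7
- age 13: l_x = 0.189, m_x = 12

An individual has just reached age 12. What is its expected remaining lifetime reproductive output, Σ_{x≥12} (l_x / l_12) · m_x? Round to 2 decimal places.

15.04

l_12 = 0.282. Conditional survival from age 12 to x is l_x / l_12.
  x=12: (0.282/0.282) × 7 = 7.0000
  x=13: (0.189/0.282) × 12 = 8.0426
Sum = 7.0000 + 8.0426 = 15.0426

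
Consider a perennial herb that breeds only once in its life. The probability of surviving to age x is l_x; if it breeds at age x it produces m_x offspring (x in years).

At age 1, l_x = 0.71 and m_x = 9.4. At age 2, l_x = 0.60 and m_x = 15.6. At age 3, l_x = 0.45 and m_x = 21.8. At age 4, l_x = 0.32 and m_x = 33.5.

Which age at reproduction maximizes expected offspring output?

Expected offspring if breeding at age x = l_x × m_x:
  age 1: 0.71 × 9.4 = 6.674
  age 2: 0.60 × 15.6 = 9.360
  age 3: 0.45 × 21.8 = 9.810
  age 4: 0.32 × 33.5 = 10.720
Maximum at age 4 (10.720).

4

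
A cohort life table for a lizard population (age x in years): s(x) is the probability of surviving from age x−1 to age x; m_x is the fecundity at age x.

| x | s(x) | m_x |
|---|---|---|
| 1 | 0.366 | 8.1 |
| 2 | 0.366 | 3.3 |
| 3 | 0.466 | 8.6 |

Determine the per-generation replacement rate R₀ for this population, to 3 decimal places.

Survivorship from birth: l_x = s_1·s_2·…·s_x.
  l_1 = 0.36600
  l_2 = 0.13396
  l_3 = 0.06242
R₀ = Σ l_x m_x:
  age 1: 0.36600 × 8.1 = 2.9646
  age 2: 0.13396 × 3.3 = 0.4421
  age 3: 0.06242 × 8.6 = 0.5368
R₀ = 2.9646 + 0.4421 + 0.5368 = 3.9435

3.943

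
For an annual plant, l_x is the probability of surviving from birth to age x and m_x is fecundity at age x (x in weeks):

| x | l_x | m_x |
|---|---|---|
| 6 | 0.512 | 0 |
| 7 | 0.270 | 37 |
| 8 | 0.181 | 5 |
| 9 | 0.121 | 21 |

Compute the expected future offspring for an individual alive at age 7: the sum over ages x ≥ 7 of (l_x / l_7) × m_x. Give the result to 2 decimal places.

l_7 = 0.270. Conditional survival from age 7 to x is l_x / l_7.
  x=7: (0.270/0.270) × 37 = 37.0000
  x=8: (0.181/0.270) × 5 = 3.3519
  x=9: (0.121/0.270) × 21 = 9.4111
Sum = 37.0000 + 3.3519 + 9.4111 = 49.7630

49.76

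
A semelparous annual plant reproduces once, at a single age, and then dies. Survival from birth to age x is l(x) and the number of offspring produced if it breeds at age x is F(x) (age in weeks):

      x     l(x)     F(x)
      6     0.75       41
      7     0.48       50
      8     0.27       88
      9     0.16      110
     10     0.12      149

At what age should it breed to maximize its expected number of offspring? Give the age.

6

Expected offspring if breeding at age x = l(x) × F(x):
  age 6: 0.75 × 41 = 30.750
  age 7: 0.48 × 50 = 24.000
  age 8: 0.27 × 88 = 23.760
  age 9: 0.16 × 110 = 17.600
  age 10: 0.12 × 149 = 17.880
Maximum at age 6 (30.750).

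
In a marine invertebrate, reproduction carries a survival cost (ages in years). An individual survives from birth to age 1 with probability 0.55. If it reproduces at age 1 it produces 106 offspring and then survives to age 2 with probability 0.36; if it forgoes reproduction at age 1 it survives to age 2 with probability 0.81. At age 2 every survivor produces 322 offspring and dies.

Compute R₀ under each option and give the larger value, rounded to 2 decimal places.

breed at age 1: R₀ = 0.55 × (106 + 0.36 × 322) = 0.55 × 221.9200 = 122.0560
delay to age 2: R₀ = 0.55 × (0.81 × 322) = 0.55 × 260.8200 = 143.4510
Higher: delay to age 2 (143.4510).

143.45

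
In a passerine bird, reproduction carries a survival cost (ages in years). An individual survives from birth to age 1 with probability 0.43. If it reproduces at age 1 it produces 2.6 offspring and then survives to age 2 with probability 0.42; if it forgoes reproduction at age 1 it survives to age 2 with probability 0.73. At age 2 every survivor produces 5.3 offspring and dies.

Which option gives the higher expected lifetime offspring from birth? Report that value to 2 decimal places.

breed at age 1: R₀ = 0.43 × (2.6 + 0.42 × 5.3) = 0.43 × 4.8260 = 2.0752
delay to age 2: R₀ = 0.43 × (0.73 × 5.3) = 0.43 × 3.8690 = 1.6637
Higher: breed at age 1 (2.0752).

2.08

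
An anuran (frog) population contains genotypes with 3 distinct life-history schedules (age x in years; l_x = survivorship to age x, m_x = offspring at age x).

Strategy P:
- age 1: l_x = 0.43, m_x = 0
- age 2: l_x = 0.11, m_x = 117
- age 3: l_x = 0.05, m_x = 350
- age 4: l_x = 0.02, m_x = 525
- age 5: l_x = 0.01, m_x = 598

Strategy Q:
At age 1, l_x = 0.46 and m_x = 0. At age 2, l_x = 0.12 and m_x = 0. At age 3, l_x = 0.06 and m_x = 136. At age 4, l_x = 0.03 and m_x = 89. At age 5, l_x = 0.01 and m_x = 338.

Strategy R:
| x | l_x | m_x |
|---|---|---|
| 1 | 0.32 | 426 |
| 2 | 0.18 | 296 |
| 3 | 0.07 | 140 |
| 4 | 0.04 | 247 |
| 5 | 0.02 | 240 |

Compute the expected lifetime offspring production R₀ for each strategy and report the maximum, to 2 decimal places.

Strategy P: R₀ = 0.43×0 + 0.11×117 + 0.05×350 + 0.02×525 + 0.01×598 = 46.8500
Strategy Q: R₀ = 0.46×0 + 0.12×0 + 0.06×136 + 0.03×89 + 0.01×338 = 14.2100
Strategy R: R₀ = 0.32×426 + 0.18×296 + 0.07×140 + 0.04×247 + 0.02×240 = 214.0800
Highest R₀: strategy R with 214.0800.

214.08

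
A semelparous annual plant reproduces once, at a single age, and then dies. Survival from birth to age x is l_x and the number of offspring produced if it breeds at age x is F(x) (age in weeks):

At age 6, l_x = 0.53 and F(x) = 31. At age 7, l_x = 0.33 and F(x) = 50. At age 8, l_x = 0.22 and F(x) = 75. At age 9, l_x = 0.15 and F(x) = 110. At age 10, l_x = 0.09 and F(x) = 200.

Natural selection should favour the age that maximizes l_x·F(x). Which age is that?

10

Expected offspring if breeding at age x = l_x × F(x):
  age 6: 0.53 × 31 = 16.430
  age 7: 0.33 × 50 = 16.500
  age 8: 0.22 × 75 = 16.500
  age 9: 0.15 × 110 = 16.500
  age 10: 0.09 × 200 = 18.000
Maximum at age 10 (18.000).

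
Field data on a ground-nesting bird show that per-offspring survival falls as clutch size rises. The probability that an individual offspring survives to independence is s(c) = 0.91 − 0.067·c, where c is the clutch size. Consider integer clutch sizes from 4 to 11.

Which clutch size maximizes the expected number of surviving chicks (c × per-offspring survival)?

Expected surviving chicks = c × s(c):
  c=4: 4 × 0.642 = 2.568
  c=5: 5 × 0.575 = 2.875
  c=6: 6 × 0.508 = 3.048
  c=7: 7 × 0.441 = 3.087
  c=8: 8 × 0.374 = 2.992
  c=9: 9 × 0.307 = 2.763
  c=10: 10 × 0.240 = 2.400
  c=11: 11 × 0.173 = 1.903
Maximum at c = 7 (3.087 surviving chicks).

7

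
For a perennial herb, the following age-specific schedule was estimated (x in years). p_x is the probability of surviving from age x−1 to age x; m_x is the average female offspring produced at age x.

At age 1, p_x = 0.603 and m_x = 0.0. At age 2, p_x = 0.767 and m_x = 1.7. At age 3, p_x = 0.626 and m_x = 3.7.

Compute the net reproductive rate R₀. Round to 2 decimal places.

1.86

Survivorship from birth: l_x = p_1·p_2·…·p_x.
  l_1 = 0.60300
  l_2 = 0.46250
  l_3 = 0.28953
R₀ = Σ l_x m_x:
  age 1: 0.60300 × 0.0 = 0.0000
  age 2: 0.46250 × 1.7 = 0.7863
  age 3: 0.28953 × 3.7 = 1.0713
R₀ = 0.0000 + 0.7863 + 1.0713 = 1.8575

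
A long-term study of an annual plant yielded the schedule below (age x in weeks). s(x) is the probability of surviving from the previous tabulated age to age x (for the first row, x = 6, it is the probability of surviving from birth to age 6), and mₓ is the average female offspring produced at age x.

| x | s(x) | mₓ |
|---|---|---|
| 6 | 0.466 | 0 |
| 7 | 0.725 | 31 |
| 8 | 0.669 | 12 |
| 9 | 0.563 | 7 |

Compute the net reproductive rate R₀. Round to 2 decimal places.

Survivorship from birth: l_x = s_6·s_7·…·s_x.
  l_6 = 0.46600
  l_7 = 0.33785
  l_8 = 0.22602
  l_9 = 0.12725
R₀ = Σ l_x mₓ:
  age 6: 0.46600 × 0 = 0.0000
  age 7: 0.33785 × 31 = 10.4733
  age 8: 0.22602 × 12 = 2.7122
  age 9: 0.12725 × 7 = 0.8908
R₀ = 0.0000 + 10.4733 + 2.7122 + 0.8908 = 14.0763

14.08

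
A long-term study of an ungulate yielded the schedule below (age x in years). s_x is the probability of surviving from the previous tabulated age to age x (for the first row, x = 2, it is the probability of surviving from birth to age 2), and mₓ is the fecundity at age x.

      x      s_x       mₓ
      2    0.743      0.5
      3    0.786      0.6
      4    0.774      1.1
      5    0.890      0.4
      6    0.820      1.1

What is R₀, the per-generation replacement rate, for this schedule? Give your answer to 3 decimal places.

1.743

Survivorship from birth: l_x = s_2·s_3·…·s_x.
  l_2 = 0.74300
  l_3 = 0.58400
  l_4 = 0.45201
  l_5 = 0.40229
  l_6 = 0.32988
R₀ = Σ l_x mₓ:
  age 2: 0.74300 × 0.5 = 0.3715
  age 3: 0.58400 × 0.6 = 0.3504
  age 4: 0.45201 × 1.1 = 0.4972
  age 5: 0.40229 × 0.4 = 0.1609
  age 6: 0.32988 × 1.1 = 0.3629
R₀ = 0.3715 + 0.3504 + 0.4972 + 0.1609 + 0.3629 = 1.7429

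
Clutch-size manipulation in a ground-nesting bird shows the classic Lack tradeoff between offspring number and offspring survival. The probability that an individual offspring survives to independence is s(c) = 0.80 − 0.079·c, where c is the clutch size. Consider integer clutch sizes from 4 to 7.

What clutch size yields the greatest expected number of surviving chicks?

Expected surviving chicks = c × s(c):
  c=4: 4 × 0.484 = 1.936
  c=5: 5 × 0.405 = 2.025
  c=6: 6 × 0.326 = 1.956
  c=7: 7 × 0.247 = 1.729
Maximum at c = 5 (2.025 surviving chicks).

5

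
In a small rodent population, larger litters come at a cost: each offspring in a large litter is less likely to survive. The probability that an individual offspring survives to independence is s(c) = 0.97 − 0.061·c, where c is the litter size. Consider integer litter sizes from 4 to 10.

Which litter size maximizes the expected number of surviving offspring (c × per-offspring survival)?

8

Expected surviving offspring = c × s(c):
  c=4: 4 × 0.726 = 2.904
  c=5: 5 × 0.665 = 3.325
  c=6: 6 × 0.604 = 3.624
  c=7: 7 × 0.543 = 3.801
  c=8: 8 × 0.482 = 3.856
  c=9: 9 × 0.421 = 3.789
  c=10: 10 × 0.360 = 3.600
Maximum at c = 8 (3.856 surviving offspring).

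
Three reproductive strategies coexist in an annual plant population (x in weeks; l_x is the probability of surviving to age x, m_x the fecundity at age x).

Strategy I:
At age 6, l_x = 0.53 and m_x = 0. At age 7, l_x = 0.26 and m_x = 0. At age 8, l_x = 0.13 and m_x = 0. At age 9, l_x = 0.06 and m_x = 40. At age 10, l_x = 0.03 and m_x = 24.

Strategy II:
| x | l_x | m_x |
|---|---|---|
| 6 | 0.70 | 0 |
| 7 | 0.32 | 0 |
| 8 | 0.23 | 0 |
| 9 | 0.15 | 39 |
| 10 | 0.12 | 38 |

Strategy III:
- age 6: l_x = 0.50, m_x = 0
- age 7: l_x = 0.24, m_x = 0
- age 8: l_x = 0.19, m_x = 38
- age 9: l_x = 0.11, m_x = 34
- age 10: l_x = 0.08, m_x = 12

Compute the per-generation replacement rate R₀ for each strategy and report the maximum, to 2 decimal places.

11.92

Strategy I: R₀ = 0.53×0 + 0.26×0 + 0.13×0 + 0.06×40 + 0.03×24 = 3.1200
Strategy II: R₀ = 0.70×0 + 0.32×0 + 0.23×0 + 0.15×39 + 0.12×38 = 10.4100
Strategy III: R₀ = 0.50×0 + 0.24×0 + 0.19×38 + 0.11×34 + 0.08×12 = 11.9200
Highest R₀: strategy III with 11.9200.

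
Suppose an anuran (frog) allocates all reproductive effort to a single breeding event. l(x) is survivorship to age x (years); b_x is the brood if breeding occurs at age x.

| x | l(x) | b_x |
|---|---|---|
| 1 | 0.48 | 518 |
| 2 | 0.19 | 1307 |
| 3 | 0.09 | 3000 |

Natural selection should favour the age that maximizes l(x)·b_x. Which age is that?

Expected offspring if breeding at age x = l(x) × b_x:
  age 1: 0.48 × 518 = 248.640
  age 2: 0.19 × 1307 = 248.330
  age 3: 0.09 × 3000 = 270.000
Maximum at age 3 (270.000).

3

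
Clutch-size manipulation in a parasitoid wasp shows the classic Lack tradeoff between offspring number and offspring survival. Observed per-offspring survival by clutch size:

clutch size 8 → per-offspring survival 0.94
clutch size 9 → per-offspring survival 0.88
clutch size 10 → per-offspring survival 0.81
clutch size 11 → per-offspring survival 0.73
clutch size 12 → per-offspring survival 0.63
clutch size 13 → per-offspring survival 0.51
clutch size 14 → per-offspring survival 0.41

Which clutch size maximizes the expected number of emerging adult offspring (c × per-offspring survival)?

10

Expected emerging adult offspring = c × s(c):
  c=8: 8 × 0.94 = 7.520
  c=9: 9 × 0.88 = 7.920
  c=10: 10 × 0.81 = 8.100
  c=11: 11 × 0.73 = 8.030
  c=12: 12 × 0.63 = 7.560
  c=13: 13 × 0.51 = 6.630
  c=14: 14 × 0.41 = 5.740
Maximum at c = 10 (8.100 emerging adult offspring).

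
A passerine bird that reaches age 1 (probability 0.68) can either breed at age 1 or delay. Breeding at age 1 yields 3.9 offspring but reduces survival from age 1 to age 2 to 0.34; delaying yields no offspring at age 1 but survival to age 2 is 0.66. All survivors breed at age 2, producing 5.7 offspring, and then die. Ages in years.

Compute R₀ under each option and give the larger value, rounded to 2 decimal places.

3.97

breed at age 1: R₀ = 0.68 × (3.9 + 0.34 × 5.7) = 0.68 × 5.8380 = 3.9698
delay to age 2: R₀ = 0.68 × (0.66 × 5.7) = 0.68 × 3.7620 = 2.5582
Higher: breed at age 1 (3.9698).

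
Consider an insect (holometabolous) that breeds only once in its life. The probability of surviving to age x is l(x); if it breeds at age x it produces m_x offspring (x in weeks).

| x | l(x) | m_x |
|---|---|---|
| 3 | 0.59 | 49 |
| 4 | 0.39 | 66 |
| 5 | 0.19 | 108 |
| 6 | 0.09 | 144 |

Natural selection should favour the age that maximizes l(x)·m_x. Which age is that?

Expected offspring if breeding at age x = l(x) × m_x:
  age 3: 0.59 × 49 = 28.910
  age 4: 0.39 × 66 = 25.740
  age 5: 0.19 × 108 = 20.520
  age 6: 0.09 × 144 = 12.960
Maximum at age 3 (28.910).

3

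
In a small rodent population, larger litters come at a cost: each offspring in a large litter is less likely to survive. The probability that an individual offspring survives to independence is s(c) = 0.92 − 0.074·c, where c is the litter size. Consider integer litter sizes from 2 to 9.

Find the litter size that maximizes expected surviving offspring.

Expected surviving offspring = c × s(c):
  c=2: 2 × 0.772 = 1.544
  c=3: 3 × 0.698 = 2.094
  c=4: 4 × 0.624 = 2.496
  c=5: 5 × 0.550 = 2.750
  c=6: 6 × 0.476 = 2.856
  c=7: 7 × 0.402 = 2.814
  c=8: 8 × 0.328 = 2.624
  c=9: 9 × 0.254 = 2.286
Maximum at c = 6 (2.856 surviving offspring).

6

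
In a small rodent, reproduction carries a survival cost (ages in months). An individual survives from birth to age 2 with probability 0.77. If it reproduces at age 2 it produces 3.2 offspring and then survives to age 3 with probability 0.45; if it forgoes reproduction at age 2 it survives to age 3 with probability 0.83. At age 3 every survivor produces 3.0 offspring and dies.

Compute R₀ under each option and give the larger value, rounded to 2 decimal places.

3.50

breed at age 2: R₀ = 0.77 × (3.2 + 0.45 × 3.0) = 0.77 × 4.5500 = 3.5035
delay to age 3: R₀ = 0.77 × (0.83 × 3.0) = 0.77 × 2.4900 = 1.9173
Higher: breed at age 2 (3.5035).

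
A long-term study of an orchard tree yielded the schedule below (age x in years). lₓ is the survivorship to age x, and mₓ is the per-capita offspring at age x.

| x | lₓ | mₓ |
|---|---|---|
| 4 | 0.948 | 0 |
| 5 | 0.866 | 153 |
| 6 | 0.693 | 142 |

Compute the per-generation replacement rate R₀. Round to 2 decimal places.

R₀ = Σ lₓ mₓ:
  age 4: 0.948 × 0 = 0.0000
  age 5: 0.866 × 153 = 132.4980
  age 6: 0.693 × 142 = 98.4060
R₀ = 0.0000 + 132.4980 + 98.4060 = 230.9040

230.90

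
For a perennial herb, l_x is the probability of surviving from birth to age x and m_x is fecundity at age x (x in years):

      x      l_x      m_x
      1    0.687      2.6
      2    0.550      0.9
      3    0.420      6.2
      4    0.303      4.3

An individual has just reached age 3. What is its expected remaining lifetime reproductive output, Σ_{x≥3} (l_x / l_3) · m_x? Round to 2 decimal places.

9.30

l_3 = 0.420. Conditional survival from age 3 to x is l_x / l_3.
  x=3: (0.420/0.420) × 6.2 = 6.2000
  x=4: (0.303/0.420) × 4.3 = 3.1021
Sum = 6.2000 + 3.1021 = 9.3021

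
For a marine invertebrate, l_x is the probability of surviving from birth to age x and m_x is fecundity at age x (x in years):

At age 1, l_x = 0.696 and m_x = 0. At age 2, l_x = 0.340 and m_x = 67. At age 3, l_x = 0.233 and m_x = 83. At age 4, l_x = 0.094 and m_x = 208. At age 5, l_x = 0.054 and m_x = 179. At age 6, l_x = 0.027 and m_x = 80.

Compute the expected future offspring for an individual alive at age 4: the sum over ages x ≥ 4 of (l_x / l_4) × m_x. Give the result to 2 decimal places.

333.81

l_4 = 0.094. Conditional survival from age 4 to x is l_x / l_4.
  x=4: (0.094/0.094) × 208 = 208.0000
  x=5: (0.054/0.094) × 179 = 102.8298
  x=6: (0.027/0.094) × 80 = 22.9787
Sum = 208.0000 + 102.8298 + 22.9787 = 333.8085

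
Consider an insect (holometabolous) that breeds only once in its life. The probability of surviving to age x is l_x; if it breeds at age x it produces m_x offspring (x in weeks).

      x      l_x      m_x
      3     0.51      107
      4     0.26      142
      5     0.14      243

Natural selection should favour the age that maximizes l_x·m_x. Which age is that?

3

Expected offspring if breeding at age x = l_x × m_x:
  age 3: 0.51 × 107 = 54.570
  age 4: 0.26 × 142 = 36.920
  age 5: 0.14 × 243 = 34.020
Maximum at age 3 (54.570).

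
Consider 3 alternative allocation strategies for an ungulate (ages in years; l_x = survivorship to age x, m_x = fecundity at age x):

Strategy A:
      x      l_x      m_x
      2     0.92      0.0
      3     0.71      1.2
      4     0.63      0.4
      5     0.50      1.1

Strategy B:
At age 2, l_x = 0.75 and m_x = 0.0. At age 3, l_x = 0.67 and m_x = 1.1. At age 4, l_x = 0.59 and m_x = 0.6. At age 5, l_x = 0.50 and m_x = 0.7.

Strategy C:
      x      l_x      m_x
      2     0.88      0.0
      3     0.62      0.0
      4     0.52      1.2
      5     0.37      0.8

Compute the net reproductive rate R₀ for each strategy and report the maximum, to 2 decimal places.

Strategy A: R₀ = 0.92×0.0 + 0.71×1.2 + 0.63×0.4 + 0.50×1.1 = 1.6540
Strategy B: R₀ = 0.75×0.0 + 0.67×1.1 + 0.59×0.6 + 0.50×0.7 = 1.4410
Strategy C: R₀ = 0.88×0.0 + 0.62×0.0 + 0.52×1.2 + 0.37×0.8 = 0.9200
Highest R₀: strategy A with 1.6540.

1.65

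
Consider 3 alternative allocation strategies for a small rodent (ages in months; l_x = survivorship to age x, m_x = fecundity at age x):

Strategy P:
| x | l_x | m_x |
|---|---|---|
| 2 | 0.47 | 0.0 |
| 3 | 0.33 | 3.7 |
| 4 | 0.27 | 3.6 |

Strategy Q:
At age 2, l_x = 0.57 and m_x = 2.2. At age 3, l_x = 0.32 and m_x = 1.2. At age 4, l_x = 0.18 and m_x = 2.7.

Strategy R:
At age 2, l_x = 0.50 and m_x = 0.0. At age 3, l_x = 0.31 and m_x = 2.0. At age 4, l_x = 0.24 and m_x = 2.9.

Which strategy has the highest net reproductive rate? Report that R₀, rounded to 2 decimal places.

Strategy P: R₀ = 0.47×0.0 + 0.33×3.7 + 0.27×3.6 = 2.1930
Strategy Q: R₀ = 0.57×2.2 + 0.32×1.2 + 0.18×2.7 = 2.1240
Strategy R: R₀ = 0.50×0.0 + 0.31×2.0 + 0.24×2.9 = 1.3160
Highest R₀: strategy P with 2.1930.

2.19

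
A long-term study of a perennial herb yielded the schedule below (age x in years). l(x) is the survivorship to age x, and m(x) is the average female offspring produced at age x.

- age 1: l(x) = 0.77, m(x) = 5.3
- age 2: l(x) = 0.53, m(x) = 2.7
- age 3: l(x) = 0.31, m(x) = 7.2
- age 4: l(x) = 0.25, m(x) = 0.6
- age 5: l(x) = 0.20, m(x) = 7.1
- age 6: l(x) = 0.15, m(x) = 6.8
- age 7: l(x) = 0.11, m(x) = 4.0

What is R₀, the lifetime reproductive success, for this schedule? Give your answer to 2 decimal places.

10.77

R₀ = Σ l(x) m(x):
  age 1: 0.77 × 5.3 = 4.0810
  age 2: 0.53 × 2.7 = 1.4310
  age 3: 0.31 × 7.2 = 2.2320
  age 4: 0.25 × 0.6 = 0.1500
  age 5: 0.20 × 7.1 = 1.4200
  age 6: 0.15 × 6.8 = 1.0200
  age 7: 0.11 × 4.0 = 0.4400
R₀ = 4.0810 + 1.4310 + 2.2320 + 0.1500 + 1.4200 + 1.0200 + 0.4400 = 10.7740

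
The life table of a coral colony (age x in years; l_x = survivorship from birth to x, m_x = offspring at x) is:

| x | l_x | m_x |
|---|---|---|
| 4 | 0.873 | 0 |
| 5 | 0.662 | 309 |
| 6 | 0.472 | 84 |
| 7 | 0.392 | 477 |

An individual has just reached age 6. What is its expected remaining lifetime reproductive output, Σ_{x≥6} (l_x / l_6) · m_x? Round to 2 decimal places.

480.15

l_6 = 0.472. Conditional survival from age 6 to x is l_x / l_6.
  x=6: (0.472/0.472) × 84 = 84.0000
  x=7: (0.392/0.472) × 477 = 396.1525
Sum = 84.0000 + 396.1525 = 480.1525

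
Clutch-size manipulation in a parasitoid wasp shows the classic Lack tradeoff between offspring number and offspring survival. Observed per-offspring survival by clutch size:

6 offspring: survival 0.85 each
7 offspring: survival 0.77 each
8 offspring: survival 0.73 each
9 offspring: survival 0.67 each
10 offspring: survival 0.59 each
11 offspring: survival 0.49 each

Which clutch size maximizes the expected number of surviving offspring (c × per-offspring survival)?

9

Expected surviving offspring = c × s(c):
  c=6: 6 × 0.85 = 5.100
  c=7: 7 × 0.77 = 5.390
  c=8: 8 × 0.73 = 5.840
  c=9: 9 × 0.67 = 6.030
  c=10: 10 × 0.59 = 5.900
  c=11: 11 × 0.49 = 5.390
Maximum at c = 9 (6.030 surviving offspring).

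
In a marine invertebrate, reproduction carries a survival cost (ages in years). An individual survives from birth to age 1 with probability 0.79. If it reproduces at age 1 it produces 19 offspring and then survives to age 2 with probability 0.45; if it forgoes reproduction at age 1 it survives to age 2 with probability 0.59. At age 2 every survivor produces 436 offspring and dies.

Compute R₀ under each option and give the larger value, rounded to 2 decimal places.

203.22

breed at age 1: R₀ = 0.79 × (19 + 0.45 × 436) = 0.79 × 215.2000 = 170.0080
delay to age 2: R₀ = 0.79 × (0.59 × 436) = 0.79 × 257.2400 = 203.2196
Higher: delay to age 2 (203.2196).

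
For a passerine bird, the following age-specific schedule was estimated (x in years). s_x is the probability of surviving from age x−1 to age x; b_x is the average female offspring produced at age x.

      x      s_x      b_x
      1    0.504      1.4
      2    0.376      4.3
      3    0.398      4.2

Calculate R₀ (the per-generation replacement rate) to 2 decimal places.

Survivorship from birth: l_x = s_1·s_2·…·s_x.
  l_1 = 0.50400
  l_2 = 0.18950
  l_3 = 0.07542
R₀ = Σ l_x b_x:
  age 1: 0.50400 × 1.4 = 0.7056
  age 2: 0.18950 × 4.3 = 0.8148
  age 3: 0.07542 × 4.2 = 0.3168
R₀ = 0.7056 + 0.8148 + 0.3168 = 1.8372

1.84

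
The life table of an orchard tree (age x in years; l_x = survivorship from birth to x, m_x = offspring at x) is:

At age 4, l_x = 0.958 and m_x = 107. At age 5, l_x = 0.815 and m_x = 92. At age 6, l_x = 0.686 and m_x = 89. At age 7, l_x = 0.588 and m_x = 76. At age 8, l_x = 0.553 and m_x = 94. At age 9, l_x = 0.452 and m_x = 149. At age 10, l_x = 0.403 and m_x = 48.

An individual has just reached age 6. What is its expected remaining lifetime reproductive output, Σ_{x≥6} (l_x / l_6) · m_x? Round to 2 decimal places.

356.29

l_6 = 0.686. Conditional survival from age 6 to x is l_x / l_6.
  x=6: (0.686/0.686) × 89 = 89.0000
  x=7: (0.588/0.686) × 76 = 65.1429
  x=8: (0.553/0.686) × 94 = 75.7755
  x=9: (0.452/0.686) × 149 = 98.1749
  x=10: (0.403/0.686) × 48 = 28.1983
Sum = 89.0000 + 65.1429 + 75.7755 + 98.1749 + 28.1983 = 356.2915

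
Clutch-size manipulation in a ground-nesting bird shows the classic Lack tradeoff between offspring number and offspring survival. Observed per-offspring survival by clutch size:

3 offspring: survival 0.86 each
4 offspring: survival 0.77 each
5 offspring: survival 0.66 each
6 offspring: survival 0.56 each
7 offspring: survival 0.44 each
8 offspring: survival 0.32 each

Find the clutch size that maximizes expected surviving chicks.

Expected surviving chicks = c × s(c):
  c=3: 3 × 0.86 = 2.580
  c=4: 4 × 0.77 = 3.080
  c=5: 5 × 0.66 = 3.300
  c=6: 6 × 0.56 = 3.360
  c=7: 7 × 0.44 = 3.080
  c=8: 8 × 0.32 = 2.560
Maximum at c = 6 (3.360 surviving chicks).

6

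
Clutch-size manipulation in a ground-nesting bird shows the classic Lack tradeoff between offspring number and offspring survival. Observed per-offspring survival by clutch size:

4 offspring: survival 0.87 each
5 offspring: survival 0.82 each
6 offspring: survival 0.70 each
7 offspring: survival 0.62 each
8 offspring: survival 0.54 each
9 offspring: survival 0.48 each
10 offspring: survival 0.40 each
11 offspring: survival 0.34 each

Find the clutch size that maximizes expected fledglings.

Expected fledglings = c × s(c):
  c=4: 4 × 0.87 = 3.480
  c=5: 5 × 0.82 = 4.100
  c=6: 6 × 0.70 = 4.200
  c=7: 7 × 0.62 = 4.340
  c=8: 8 × 0.54 = 4.320
  c=9: 9 × 0.48 = 4.320
  c=10: 10 × 0.40 = 4.000
  c=11: 11 × 0.34 = 3.740
Maximum at c = 7 (4.340 fledglings).

7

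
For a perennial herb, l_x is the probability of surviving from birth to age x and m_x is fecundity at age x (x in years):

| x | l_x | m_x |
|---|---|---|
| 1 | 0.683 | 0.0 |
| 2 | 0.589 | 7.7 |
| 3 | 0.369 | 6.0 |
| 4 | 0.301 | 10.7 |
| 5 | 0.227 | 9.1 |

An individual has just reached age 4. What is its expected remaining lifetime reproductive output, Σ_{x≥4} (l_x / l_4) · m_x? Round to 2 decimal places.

l_4 = 0.301. Conditional survival from age 4 to x is l_x / l_4.
  x=4: (0.301/0.301) × 10.7 = 10.7000
  x=5: (0.227/0.301) × 9.1 = 6.8628
Sum = 10.7000 + 6.8628 = 17.5628

17.56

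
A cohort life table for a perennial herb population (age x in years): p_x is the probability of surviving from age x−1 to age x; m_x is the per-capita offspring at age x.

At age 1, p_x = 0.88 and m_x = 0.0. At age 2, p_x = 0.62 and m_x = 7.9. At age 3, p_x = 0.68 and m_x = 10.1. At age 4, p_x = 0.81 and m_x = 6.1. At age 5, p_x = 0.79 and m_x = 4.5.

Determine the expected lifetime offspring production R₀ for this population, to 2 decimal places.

10.96

Survivorship from birth: l_x = p_1·p_2·…·p_x.
  l_1 = 0.88000
  l_2 = 0.54560
  l_3 = 0.37101
  l_4 = 0.30052
  l_5 = 0.23741
R₀ = Σ l_x m_x:
  age 1: 0.88000 × 0.0 = 0.0000
  age 2: 0.54560 × 7.9 = 4.3102
  age 3: 0.37101 × 10.1 = 3.7472
  age 4: 0.30052 × 6.1 = 1.8332
  age 5: 0.23741 × 4.5 = 1.0683
R₀ = 0.0000 + 4.3102 + 3.7472 + 1.8332 + 1.0683 = 10.9590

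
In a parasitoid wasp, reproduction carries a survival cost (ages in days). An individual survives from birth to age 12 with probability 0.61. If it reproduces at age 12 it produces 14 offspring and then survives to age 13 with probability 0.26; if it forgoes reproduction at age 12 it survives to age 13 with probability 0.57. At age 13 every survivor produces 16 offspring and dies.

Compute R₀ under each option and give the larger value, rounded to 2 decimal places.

breed at age 12: R₀ = 0.61 × (14 + 0.26 × 16) = 0.61 × 18.1600 = 11.0776
delay to age 13: R₀ = 0.61 × (0.57 × 16) = 0.61 × 9.1200 = 5.5632
Higher: breed at age 12 (11.0776).

11.08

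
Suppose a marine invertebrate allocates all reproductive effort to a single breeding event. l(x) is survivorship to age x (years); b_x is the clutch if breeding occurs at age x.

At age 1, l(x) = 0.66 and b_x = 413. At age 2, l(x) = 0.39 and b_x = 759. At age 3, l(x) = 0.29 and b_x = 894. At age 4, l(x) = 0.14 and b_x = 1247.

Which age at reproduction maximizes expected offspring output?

2

Expected offspring if breeding at age x = l(x) × b_x:
  age 1: 0.66 × 413 = 272.580
  age 2: 0.39 × 759 = 296.010
  age 3: 0.29 × 894 = 259.260
  age 4: 0.14 × 1247 = 174.580
Maximum at age 2 (296.010).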